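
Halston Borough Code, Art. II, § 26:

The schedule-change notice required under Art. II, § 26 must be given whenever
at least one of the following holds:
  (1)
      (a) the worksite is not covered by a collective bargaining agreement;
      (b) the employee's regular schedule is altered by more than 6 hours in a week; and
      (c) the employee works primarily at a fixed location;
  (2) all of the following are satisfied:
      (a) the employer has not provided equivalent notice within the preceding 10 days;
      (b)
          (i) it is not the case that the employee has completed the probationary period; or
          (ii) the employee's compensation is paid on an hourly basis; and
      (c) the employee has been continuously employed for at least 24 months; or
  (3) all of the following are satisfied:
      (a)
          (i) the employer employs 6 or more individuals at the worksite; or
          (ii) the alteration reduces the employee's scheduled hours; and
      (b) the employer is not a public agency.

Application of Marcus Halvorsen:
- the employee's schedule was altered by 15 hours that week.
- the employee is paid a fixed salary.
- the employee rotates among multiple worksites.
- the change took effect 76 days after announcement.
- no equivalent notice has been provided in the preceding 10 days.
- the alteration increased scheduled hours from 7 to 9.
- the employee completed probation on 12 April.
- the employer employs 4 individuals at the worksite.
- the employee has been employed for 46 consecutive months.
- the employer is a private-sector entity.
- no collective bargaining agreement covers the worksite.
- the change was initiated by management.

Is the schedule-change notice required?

(a) no CBA — holds.
(b) schedule shift > 6h — holds.
(c) fixed location — not met.
(1) = T AND T AND F = false.
(a) no recent notice — holds.
(i) not (past probation) — not satisfied.
(ii) hourly-paid — not satisfied.
(b) = F OR F = false.
(c) tenure ≥ 24 mo. — holds.
(2): T AND F AND T → false.
(i) ≥ 6 at site — not met.
(ii) hours reduced — not met.
So (a) is not satisfied (F OR F).
(b) not (public agency) — satisfied.
(3) = F AND T = false.
So Overall is not satisfied (F OR F OR F).

No — not required.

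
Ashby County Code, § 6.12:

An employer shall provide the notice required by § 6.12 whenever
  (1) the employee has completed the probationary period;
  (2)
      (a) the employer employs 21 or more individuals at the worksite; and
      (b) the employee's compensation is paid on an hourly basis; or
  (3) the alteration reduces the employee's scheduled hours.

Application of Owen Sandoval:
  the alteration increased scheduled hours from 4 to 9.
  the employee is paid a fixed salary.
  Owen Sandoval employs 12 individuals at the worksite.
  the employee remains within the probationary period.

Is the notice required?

(1) past probation — not met.
(a) ≥ 21 at site — fails.
(b) hourly-paid — not met.
(2) = F AND F = false.
(3) hours reduced — not satisfied.
Overall = F OR F OR F = false.

No — not required.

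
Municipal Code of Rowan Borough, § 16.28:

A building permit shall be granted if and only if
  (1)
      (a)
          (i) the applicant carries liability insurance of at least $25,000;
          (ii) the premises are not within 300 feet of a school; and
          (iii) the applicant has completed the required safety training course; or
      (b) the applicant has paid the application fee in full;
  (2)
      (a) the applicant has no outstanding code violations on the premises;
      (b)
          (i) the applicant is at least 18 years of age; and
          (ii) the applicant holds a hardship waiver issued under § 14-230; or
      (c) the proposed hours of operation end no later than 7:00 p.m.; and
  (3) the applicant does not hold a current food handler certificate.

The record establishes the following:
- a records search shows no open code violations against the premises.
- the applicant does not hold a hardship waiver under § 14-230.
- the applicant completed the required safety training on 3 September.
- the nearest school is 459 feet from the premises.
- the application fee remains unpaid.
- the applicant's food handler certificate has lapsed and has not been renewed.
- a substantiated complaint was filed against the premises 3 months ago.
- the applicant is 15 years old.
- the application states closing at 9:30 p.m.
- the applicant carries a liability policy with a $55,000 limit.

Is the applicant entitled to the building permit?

Yes — granted.

(i) insurance ≥ $25,000 — satisfied.
(ii) ≥300 ft from school — holds.
(iii) safety training — satisfied.
(a): T AND T AND T → true.
(b) fee paid — fails.
(1): T OR F → true.
(a) no code violations — satisfied.
(i) age ≥ 18 — not met.
(ii) hardship waiver — not met.
(b): F AND F → false.
(c) closes by 7 p.m. — not met.
So (2) is satisfied (T OR F OR F).
(3) not (food handler cert.) — satisfied.
Overall: T AND T AND T → true.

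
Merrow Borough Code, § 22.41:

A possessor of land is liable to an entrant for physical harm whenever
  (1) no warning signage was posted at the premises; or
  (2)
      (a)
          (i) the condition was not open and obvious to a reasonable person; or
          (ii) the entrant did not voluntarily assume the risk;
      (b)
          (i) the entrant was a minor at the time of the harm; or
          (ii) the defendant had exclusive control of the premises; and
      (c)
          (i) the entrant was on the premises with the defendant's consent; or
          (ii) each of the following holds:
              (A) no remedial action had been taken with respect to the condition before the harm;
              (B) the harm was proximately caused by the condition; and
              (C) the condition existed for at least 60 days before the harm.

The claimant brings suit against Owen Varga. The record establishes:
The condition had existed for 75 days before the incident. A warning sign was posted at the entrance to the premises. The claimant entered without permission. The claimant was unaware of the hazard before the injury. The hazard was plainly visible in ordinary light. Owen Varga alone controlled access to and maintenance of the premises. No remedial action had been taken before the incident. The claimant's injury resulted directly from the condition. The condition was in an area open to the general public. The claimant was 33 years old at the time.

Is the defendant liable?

(1) no signage posted — not met.
(i) not open/obvious — not met.
(ii) no assumed risk — holds.
(a) = F OR T = true.
(i) entrant a minor — not met.
(ii) exclusive control — met.
So (b) is satisfied (F OR T).
(i) consent to enter — not satisfied.
(A) no remedial action — satisfied.
(B) proximate cause — satisfied.
(C) condition ≥60 days old — satisfied.
(ii) = T AND T AND T = true.
(c): F OR T → true.
(2) = T AND T AND T = true.
So Overall is satisfied (F OR T).

Yes — liable.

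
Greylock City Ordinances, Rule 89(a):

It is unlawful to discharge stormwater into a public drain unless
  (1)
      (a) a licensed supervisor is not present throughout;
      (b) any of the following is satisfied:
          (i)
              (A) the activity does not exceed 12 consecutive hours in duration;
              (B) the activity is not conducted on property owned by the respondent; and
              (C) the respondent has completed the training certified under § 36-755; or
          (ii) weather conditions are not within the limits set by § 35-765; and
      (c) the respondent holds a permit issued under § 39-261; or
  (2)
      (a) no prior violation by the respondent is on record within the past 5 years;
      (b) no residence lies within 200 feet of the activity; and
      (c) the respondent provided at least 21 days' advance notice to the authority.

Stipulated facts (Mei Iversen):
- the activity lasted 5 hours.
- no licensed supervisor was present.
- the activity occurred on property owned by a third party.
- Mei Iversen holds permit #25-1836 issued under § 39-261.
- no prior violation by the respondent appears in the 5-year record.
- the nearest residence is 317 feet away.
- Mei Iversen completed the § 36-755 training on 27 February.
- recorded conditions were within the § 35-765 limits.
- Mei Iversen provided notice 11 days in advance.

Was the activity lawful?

(a) not (supervisor present) — holds.
(A) ≤ 12 hrs duration — satisfied.
(B) not (own property) — satisfied.
(C) training certified — met.
(i): T AND T AND T → true.
(ii) not (weather ok) — not satisfied.
So (b) is satisfied (T OR F).
(c) holds permit — met.
So (1) is satisfied (T AND T AND T).
(a) no prior violation — satisfied.
(b) no residence in 200 ft — met.
(c) ≥21 days' notice — not satisfied.
(2) = T AND T AND F = false.
So Overall is satisfied (T OR F).

Yes — lawful.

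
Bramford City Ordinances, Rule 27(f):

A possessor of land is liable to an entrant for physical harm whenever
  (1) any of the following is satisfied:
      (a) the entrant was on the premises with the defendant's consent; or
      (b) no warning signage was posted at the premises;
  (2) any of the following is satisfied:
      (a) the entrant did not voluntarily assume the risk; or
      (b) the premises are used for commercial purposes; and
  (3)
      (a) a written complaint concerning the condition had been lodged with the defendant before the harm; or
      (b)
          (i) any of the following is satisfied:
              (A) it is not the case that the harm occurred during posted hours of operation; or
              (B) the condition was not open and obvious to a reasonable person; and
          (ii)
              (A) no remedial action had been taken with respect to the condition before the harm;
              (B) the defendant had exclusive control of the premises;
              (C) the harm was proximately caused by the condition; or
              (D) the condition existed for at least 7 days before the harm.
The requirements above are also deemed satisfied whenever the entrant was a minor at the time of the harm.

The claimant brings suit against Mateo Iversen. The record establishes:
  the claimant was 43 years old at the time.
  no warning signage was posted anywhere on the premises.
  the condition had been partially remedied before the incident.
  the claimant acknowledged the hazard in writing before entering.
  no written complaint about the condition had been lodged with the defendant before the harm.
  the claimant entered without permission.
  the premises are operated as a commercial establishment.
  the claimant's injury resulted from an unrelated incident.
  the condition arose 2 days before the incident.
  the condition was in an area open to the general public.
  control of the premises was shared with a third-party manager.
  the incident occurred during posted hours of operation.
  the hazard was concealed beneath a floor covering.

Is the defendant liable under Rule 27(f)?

No — not liable.

(a) consent to enter — not met.
(b) no signage posted — met.
(1): F OR T → true.
(a) no assumed risk — not satisfied.
(b) commercial use — satisfied.
So (2) is satisfied (F OR T).
(a) complaint lodged — not satisfied.
(A) not (during posted hours) — not met.
(B) not open/obvious — satisfied.
(i): F OR T → true.
(A) no remedial action — not satisfied.
(B) exclusive control — fails.
(C) proximate cause — not satisfied.
(D) condition ≥7 days old — not satisfied.
So (ii) is not satisfied (F OR F OR F OR F).
(b) = T AND F = false.
(3) = F OR F = false.
Overall = T AND T AND F = false.
Exception (entrant a minor) — not satisfied.
Result: main false OR exception false → false.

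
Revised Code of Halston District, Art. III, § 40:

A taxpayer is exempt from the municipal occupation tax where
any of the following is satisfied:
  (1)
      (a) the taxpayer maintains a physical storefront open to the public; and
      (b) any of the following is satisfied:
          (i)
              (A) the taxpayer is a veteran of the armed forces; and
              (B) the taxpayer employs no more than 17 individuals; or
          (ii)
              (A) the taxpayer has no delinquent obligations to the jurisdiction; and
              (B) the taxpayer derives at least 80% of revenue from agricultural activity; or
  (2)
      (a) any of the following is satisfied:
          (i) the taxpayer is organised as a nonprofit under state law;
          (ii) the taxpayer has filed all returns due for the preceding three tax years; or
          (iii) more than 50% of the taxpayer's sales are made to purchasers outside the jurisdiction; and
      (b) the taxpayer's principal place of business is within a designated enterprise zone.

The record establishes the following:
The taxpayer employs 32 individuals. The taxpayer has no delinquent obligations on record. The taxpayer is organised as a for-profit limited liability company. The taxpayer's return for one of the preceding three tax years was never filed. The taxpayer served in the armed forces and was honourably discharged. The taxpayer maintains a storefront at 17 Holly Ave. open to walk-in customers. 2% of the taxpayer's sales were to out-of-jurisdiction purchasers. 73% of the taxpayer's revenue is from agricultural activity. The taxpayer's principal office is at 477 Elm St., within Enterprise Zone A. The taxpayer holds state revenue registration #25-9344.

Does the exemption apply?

(a) has storefront — satisfied.
(A) veteran — met.
(B) ≤ 17 employees — fails.
So (i) is not satisfied (T AND F).
(A) no delinquency — holds.
(B) ≥80% agricultural — not met.
So (ii) is not satisfied (T AND F).
(b): F OR F → false.
(1): T AND F → false.
(i) nonprofit — not satisfied.
(ii) returns current — not met.
(iii) >50% out-of-jur. sales — fails.
So (a) is not satisfied (F OR F OR F).
(b) in enterprise zone — met.
So (2) is not satisfied (F AND T).
Overall = F OR F = false.

No — not exempt.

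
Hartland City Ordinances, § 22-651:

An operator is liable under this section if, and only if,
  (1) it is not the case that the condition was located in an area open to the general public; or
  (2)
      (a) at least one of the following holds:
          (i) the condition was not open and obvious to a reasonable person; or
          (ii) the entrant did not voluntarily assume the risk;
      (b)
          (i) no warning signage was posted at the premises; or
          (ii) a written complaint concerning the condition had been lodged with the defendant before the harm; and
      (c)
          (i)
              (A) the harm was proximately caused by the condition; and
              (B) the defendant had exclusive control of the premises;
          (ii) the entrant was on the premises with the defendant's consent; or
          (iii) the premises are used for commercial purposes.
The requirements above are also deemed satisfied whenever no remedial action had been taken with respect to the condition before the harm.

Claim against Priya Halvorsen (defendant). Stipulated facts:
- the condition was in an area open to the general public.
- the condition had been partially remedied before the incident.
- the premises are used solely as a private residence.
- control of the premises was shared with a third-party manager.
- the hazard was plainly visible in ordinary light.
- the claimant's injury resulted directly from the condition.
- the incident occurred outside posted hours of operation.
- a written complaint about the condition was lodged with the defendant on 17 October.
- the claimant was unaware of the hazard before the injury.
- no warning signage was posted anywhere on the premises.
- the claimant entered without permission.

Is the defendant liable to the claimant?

(1) not (public area) — not satisfied.
(i) not open/obvious — not satisfied.
(ii) no assumed risk — satisfied.
So (a) is satisfied (F OR T).
(i) no signage posted — met.
(ii) complaint lodged — met.
(b) = T OR T = true.
(A) proximate cause — holds.
(B) exclusive control — fails.
(i) = T AND F = false.
(ii) consent to enter — not satisfied.
(iii) commercial use — fails.
(c) = F OR F OR F = false.
So (2) is not satisfied (T AND T AND F).
So Overall is not satisfied (F OR F).
Exception (no remedial action) — not satisfied.
Result: main false OR exception false → false.

No — not liable.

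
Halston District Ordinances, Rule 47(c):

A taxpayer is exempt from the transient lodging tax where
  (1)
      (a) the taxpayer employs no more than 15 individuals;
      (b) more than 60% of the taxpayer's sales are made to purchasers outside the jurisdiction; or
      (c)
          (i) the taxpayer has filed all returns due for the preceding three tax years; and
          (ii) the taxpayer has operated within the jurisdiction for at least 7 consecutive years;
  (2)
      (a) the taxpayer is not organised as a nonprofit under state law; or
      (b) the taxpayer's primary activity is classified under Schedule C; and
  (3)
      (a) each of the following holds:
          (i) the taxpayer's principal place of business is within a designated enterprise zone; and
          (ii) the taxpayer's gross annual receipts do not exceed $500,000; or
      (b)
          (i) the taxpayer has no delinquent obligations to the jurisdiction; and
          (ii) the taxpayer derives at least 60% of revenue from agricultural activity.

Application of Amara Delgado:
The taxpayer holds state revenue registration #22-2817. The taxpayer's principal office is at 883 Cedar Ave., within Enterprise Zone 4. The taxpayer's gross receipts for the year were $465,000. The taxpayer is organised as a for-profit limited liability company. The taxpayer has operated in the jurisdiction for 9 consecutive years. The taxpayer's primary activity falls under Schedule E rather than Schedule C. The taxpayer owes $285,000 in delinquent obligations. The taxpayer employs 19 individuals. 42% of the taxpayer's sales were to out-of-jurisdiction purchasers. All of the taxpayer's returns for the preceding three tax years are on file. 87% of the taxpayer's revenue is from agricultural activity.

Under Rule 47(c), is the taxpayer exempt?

Yes — exempt.

(a) ≤ 15 employees — fails.
(b) >60% out-of-jur. sales — not met.
(i) returns current — holds.
(ii) ≥ 7 yrs in jurisdiction — satisfied.
(c) = T AND T = true.
So (1) is satisfied (F OR F OR T).
(a) not (nonprofit) — holds.
(b) Schedule C activity — not satisfied.
(2) = T OR F = true.
(i) in enterprise zone — met.
(ii) receipts ≤ $500,000 — met.
(a) = T AND T = true.
(i) no delinquency — not met.
(ii) ≥60% agricultural — satisfied.
(b) = F AND T = false.
So (3) is satisfied (T OR F).
So Overall is satisfied (T AND T AND T).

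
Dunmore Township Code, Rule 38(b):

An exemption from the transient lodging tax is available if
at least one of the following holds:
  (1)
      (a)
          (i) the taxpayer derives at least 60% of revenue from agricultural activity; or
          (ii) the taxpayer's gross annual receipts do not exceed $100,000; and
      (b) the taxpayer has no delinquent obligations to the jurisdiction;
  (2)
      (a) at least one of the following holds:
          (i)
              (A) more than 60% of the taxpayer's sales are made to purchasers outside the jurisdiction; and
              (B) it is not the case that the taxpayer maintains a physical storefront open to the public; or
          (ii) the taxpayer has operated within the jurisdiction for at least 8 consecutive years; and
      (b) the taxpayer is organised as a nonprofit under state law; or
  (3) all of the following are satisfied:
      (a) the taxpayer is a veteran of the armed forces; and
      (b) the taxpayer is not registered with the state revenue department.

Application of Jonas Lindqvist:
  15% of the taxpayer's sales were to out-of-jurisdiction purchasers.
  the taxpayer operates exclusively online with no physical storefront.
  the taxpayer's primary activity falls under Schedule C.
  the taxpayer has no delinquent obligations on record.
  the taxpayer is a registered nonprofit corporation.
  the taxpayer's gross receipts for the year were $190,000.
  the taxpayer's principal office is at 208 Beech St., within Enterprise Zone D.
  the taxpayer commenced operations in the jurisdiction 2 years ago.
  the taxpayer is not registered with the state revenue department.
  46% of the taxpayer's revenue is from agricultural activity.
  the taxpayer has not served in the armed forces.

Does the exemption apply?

No — not exempt.

(i) ≥60% agricultural — not met.
(ii) receipts ≤ $100,000 — not satisfied.
(a): F OR F → false.
(b) no delinquency — met.
(1) = F AND T = false.
(A) >60% out-of-jur. sales — not satisfied.
(B) not (has storefront) — satisfied.
(i) = F AND T = false.
(ii) ≥ 8 yrs in jurisdiction — fails.
(a): F OR F → false.
(b) nonprofit — met.
(2): F AND T → false.
(a) veteran — not met.
(b) not (state-registered) — satisfied.
(3) = F AND T = false.
Overall: F OR F OR F → false.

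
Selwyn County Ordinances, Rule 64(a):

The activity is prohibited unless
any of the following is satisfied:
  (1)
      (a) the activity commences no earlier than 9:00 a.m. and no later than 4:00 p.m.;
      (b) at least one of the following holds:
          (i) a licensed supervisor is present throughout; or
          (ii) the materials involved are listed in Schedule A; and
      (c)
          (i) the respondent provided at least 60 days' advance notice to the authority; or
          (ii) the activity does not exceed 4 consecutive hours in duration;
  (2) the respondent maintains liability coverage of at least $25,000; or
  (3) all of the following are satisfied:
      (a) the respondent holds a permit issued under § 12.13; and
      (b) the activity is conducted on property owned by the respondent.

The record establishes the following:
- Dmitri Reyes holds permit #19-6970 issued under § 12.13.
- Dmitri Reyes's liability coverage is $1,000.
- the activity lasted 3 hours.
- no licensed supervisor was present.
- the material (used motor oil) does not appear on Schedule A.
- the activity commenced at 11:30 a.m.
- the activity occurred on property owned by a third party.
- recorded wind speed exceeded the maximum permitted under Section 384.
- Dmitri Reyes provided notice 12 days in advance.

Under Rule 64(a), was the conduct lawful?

(a) start within hours — holds.
(i) supervisor present — not met.
(ii) Schedule A material — fails.
(b) = F OR F = false.
(i) ≥60 days' notice — fails.
(ii) ≤ 4 hrs duration — holds.
(c) = F OR T = true.
So (1) is not satisfied (T AND F AND T).
(2) coverage ≥ $25,000 — not met.
(a) holds permit — satisfied.
(b) own property — not satisfied.
(3) = T AND F = false.
So Overall is not satisfied (F OR F OR F).

No — unlawful.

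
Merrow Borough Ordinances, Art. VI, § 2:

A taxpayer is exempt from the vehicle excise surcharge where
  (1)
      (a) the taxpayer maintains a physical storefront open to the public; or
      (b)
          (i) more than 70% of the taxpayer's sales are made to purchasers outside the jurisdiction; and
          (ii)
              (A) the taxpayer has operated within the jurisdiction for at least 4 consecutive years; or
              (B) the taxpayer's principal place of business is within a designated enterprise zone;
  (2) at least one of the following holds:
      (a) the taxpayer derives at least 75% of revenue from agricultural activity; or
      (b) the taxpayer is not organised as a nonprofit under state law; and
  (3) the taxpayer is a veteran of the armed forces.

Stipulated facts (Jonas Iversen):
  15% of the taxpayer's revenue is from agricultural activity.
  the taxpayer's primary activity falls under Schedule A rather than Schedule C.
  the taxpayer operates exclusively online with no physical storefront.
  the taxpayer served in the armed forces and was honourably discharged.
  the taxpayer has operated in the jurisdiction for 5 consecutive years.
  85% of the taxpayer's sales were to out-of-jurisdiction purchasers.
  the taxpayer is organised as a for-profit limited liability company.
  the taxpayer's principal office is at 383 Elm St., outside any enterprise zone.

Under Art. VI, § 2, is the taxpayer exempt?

Yes — exempt.

(a) has storefront — fails.
(i) >70% out-of-jur. sales — holds.
(A) ≥ 4 yrs in jurisdiction — holds.
(B) in enterprise zone — not met.
(ii): T OR F → true.
(b) = T AND T = true.
(1): F OR T → true.
(a) ≥75% agricultural — not satisfied.
(b) not (nonprofit) — met.
(2): F OR T → true.
(3) veteran — holds.
Overall = T AND T AND T = true.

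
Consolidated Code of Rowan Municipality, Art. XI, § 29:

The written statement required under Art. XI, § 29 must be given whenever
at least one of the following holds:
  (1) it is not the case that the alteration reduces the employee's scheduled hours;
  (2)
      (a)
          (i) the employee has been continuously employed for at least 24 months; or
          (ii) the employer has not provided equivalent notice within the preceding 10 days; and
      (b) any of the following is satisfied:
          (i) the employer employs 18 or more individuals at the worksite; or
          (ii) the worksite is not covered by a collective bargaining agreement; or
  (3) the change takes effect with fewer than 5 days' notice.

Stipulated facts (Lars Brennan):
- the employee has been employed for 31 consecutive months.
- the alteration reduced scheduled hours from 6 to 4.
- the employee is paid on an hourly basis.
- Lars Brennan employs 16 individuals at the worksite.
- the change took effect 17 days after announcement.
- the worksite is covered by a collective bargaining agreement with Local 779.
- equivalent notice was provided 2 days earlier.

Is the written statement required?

No — not required.

(1) not (hours reduced) — not satisfied.
(i) tenure ≥ 24 mo. — satisfied.
(ii) no recent notice — not met.
(a) = T OR F = true.
(i) ≥ 18 at site — fails.
(ii) no CBA — fails.
(b) = F OR F = false.
So (2) is not satisfied (T AND F).
(3) < 5 days' notice — not satisfied.
So Overall is not satisfied (F OR F OR F).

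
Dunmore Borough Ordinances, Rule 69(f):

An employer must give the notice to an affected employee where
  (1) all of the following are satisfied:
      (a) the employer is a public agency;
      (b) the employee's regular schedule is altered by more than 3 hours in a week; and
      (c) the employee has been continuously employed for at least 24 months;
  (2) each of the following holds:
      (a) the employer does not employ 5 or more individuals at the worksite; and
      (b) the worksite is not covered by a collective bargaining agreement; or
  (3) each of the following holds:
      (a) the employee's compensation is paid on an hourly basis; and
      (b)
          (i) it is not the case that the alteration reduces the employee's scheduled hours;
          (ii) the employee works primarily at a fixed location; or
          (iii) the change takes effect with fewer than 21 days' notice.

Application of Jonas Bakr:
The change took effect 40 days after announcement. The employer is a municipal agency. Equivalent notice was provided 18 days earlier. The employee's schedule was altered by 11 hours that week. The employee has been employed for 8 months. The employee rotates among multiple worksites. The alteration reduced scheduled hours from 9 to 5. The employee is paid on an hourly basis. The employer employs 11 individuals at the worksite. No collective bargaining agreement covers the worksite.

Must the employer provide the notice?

No — not required.

(a) public agency — holds.
(b) schedule shift > 3h — satisfied.
(c) tenure ≥ 24 mo. — not satisfied.
(1) = T AND T AND F = false.
(a) not (≥ 5 at site) — not satisfied.
(b) no CBA — met.
(2) = F AND T = false.
(a) hourly-paid — satisfied.
(i) not (hours reduced) — fails.
(ii) fixed location — not met.
(iii) < 21 days' notice — fails.
(b) = F OR F OR F = false.
So (3) is not satisfied (T AND F).
Overall: F OR F OR F → false.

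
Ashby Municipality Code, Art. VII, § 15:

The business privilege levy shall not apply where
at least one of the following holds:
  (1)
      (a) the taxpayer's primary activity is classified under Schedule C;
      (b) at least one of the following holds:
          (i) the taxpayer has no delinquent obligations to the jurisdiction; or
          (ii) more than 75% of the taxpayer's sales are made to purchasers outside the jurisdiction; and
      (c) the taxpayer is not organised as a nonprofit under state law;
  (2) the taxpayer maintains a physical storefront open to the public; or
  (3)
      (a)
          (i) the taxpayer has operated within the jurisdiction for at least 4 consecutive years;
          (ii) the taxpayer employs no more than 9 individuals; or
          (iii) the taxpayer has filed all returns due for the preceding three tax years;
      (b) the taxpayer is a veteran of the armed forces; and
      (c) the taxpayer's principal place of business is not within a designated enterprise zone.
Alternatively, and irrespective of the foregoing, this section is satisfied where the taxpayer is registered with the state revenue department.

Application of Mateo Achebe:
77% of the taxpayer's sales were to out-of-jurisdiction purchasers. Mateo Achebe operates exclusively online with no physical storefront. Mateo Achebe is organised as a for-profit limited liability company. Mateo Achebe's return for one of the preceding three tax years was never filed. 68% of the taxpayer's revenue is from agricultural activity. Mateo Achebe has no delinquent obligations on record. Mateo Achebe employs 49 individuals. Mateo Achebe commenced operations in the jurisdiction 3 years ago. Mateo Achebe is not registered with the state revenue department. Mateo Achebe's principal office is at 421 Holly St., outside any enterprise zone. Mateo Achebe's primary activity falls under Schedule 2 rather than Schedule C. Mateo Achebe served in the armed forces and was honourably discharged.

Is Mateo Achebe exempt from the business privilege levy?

(a) Schedule C activity — not satisfied.
(i) no delinquency — holds.
(ii) >75% out-of-jur. sales — holds.
(b): T OR T → true.
(c) not (nonprofit) — holds.
(1): F AND T AND T → false.
(2) has storefront — fails.
(i) ≥ 4 yrs in jurisdiction — not satisfied.
(ii) ≤ 9 employees — not satisfied.
(iii) returns current — not satisfied.
(a): F OR F OR F → false.
(b) veteran — holds.
(c) not (in enterprise zone) — holds.
(3): F AND T AND T → false.
Overall = F OR F OR F = false.
Exception (state-registered) — not satisfied.
Result: main false OR exception false → false.

No — not exempt.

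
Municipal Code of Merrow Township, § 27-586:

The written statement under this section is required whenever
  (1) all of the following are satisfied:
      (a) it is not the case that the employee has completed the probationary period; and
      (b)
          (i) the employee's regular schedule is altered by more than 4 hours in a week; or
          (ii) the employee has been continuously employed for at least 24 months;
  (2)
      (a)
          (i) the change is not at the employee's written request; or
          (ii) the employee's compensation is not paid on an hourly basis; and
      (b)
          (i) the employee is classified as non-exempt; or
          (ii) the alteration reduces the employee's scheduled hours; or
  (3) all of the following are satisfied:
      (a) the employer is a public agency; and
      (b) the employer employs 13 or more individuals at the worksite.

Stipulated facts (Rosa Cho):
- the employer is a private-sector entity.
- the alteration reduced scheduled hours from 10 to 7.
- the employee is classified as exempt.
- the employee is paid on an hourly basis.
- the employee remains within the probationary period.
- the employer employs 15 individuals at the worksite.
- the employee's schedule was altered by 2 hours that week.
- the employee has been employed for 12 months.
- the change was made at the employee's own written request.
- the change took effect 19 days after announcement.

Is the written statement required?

No — not required.

(a) not (past probation) — satisfied.
(i) schedule shift > 4h — not met.
(ii) tenure ≥ 24 mo. — fails.
So (b) is not satisfied (F OR F).
(1): T AND F → false.
(i) not employee-requested — not satisfied.
(ii) not (hourly-paid) — not satisfied.
So (a) is not satisfied (F OR F).
(i) non-exempt — not satisfied.
(ii) hours reduced — met.
(b) = F OR T = true.
(2): F AND T → false.
(a) public agency — not satisfied.
(b) ≥ 13 at site — met.
(3): F AND T → false.
Overall = F OR F OR F = false.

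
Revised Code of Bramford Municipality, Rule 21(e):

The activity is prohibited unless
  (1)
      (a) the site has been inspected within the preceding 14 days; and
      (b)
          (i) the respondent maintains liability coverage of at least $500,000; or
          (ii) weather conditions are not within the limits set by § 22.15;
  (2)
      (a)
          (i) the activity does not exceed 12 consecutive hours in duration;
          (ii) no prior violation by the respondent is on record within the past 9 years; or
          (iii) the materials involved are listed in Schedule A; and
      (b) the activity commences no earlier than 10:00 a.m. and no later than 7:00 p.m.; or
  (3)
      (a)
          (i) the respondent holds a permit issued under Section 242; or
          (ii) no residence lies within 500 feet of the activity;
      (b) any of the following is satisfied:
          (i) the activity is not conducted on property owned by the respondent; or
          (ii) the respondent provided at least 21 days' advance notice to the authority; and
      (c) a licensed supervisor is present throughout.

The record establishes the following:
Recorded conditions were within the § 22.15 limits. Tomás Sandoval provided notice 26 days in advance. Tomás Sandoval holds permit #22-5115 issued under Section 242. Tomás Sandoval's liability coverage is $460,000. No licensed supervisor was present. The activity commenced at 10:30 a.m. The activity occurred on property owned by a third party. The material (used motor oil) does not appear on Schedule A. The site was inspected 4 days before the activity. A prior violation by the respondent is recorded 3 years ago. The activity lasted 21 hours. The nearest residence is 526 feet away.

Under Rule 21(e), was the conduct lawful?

No — unlawful.

(a) site inspected — satisfied.
(i) coverage ≥ $500,000 — fails.
(ii) not (weather ok) — fails.
So (b) is not satisfied (F OR F).
(1): T AND F → false.
(i) ≤ 12 hrs duration — not met.
(ii) no prior violation — fails.
(iii) Schedule A material — not met.
(a): F OR F OR F → false.
(b) start within hours — met.
(2): F AND T → false.
(i) holds permit — holds.
(ii) no residence in 500 ft — holds.
(a) = T OR T = true.
(i) not (own property) — satisfied.
(ii) ≥21 days' notice — holds.
So (b) is satisfied (T OR T).
(c) supervisor present — fails.
(3) = T AND T AND F = false.
Overall = F OR F OR F = false.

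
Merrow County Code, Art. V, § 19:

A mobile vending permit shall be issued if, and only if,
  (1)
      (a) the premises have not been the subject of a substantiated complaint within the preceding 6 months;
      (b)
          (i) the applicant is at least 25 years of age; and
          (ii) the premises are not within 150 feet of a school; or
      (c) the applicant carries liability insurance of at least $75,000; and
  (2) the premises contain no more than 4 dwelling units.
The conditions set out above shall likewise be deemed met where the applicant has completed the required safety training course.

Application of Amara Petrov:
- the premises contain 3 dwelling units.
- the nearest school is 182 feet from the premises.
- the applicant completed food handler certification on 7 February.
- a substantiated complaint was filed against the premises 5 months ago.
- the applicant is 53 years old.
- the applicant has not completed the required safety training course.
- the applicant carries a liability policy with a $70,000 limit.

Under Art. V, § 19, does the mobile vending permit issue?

(a) no complaint in 6 mo. — not met.
(i) age ≥ 25 — satisfied.
(ii) ≥150 ft from school — holds.
(b) = T AND T = true.
(c) insurance ≥ $75,000 — fails.
So (1) is satisfied (F OR T OR F).
(2) ≤ 4 units — satisfied.
Overall: T AND T → true.
Exception (safety training) — not satisfied.
Result: main true OR exception false → true.

Yes — granted.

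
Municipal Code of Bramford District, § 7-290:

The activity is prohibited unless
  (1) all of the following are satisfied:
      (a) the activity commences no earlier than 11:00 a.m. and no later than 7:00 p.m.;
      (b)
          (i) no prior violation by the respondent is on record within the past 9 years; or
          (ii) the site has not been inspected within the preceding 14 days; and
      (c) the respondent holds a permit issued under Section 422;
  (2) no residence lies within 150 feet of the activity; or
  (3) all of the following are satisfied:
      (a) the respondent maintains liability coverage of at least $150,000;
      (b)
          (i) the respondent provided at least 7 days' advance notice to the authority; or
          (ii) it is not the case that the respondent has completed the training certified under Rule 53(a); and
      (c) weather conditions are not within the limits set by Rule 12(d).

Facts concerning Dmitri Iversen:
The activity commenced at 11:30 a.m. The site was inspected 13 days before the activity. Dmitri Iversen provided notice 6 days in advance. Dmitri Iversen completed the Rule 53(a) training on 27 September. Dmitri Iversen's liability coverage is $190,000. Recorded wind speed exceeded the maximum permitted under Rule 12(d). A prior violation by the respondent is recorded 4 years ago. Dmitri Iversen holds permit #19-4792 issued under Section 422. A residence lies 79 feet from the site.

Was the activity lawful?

(a) start within hours — satisfied.
(i) no prior violation — fails.
(ii) not (site inspected) — not satisfied.
(b): F OR F → false.
(c) holds permit — holds.
(1) = T AND F AND T = false.
(2) no residence in 150 ft — fails.
(a) coverage ≥ $150,000 — met.
(i) ≥7 days' notice — fails.
(ii) not (training certified) — not satisfied.
(b) = F OR F = false.
(c) not (weather ok) — satisfied.
(3) = T AND F AND T = false.
So Overall is not satisfied (F OR F OR F).

No — unlawful.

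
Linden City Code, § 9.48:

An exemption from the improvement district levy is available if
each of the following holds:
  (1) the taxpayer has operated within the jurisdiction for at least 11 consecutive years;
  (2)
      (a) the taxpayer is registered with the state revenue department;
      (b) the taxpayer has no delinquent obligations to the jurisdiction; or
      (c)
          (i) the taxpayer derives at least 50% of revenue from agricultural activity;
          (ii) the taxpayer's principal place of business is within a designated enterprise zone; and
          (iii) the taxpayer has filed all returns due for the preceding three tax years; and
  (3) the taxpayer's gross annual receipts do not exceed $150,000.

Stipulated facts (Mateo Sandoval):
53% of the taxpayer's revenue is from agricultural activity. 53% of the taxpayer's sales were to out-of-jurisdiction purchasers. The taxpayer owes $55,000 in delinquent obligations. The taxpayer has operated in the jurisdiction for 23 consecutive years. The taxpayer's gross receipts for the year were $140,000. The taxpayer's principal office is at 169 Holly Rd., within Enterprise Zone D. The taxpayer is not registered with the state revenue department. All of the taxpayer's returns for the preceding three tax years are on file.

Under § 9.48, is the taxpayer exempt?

Yes — exempt.

(1) ≥ 11 yrs in jurisdiction — holds.
(a) state-registered — not satisfied.
(b) no delinquency — not satisfied.
(i) ≥50% agricultural — holds.
(ii) in enterprise zone — holds.
(iii) returns current — holds.
(c): T AND T AND T → true.
(2): F OR F OR T → true.
(3) receipts ≤ $150,000 — met.
Overall: T AND T AND T → true.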